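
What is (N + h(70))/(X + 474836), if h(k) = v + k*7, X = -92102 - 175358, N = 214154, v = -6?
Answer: 107319/103688 ≈ 1.0350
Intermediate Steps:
X = -267460
h(k) = -6 + 7*k (h(k) = -6 + k*7 = -6 + 7*k)
(N + h(70))/(X + 474836) = (214154 + (-6 + 7*70))/(-267460 + 474836) = (214154 + (-6 + 490))/207376 = (214154 + 484)*(1/207376) = 214638*(1/207376) = 107319/103688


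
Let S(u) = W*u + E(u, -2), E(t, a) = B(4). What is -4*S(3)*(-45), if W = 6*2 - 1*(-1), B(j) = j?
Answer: 7740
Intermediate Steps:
E(t, a) = 4
W = 13 (W = 12 + 1 = 13)
S(u) = 4 + 13*u (S(u) = 13*u + 4 = 4 + 13*u)
-4*S(3)*(-45) = -4*(4 + 13*3)*(-45) = -4*(4 + 39)*(-45) = -4*43*(-45) = -172*(-45) = 7740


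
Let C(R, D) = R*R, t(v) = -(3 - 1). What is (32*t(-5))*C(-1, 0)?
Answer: -64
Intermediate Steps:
t(v) = -2 (t(v) = -1*2 = -2)
C(R, D) = R²
(32*t(-5))*C(-1, 0) = (32*(-2))*(-1)² = -64*1 = -64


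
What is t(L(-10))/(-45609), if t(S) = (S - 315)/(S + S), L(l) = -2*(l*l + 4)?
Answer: -523/18973344 ≈ -2.7565e-5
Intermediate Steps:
L(l) = -8 - 2*l**2 (L(l) = -2*(l**2 + 4) = -2*(4 + l**2) = -8 - 2*l**2)
t(S) = (-315 + S)/(2*S) (t(S) = (-315 + S)/((2*S)) = (-315 + S)*(1/(2*S)) = (-315 + S)/(2*S))
t(L(-10))/(-45609) = ((-315 + (-8 - 2*(-10)**2))/(2*(-8 - 2*(-10)**2)))/(-45609) = ((-315 + (-8 - 2*100))/(2*(-8 - 2*100)))*(-1/45609) = ((-315 + (-8 - 200))/(2*(-8 - 200)))*(-1/45609) = ((1/2)*(-315 - 208)/(-208))*(-1/45609) = ((1/2)*(-1/208)*(-523))*(-1/45609) = (523/416)*(-1/45609) = -523/18973344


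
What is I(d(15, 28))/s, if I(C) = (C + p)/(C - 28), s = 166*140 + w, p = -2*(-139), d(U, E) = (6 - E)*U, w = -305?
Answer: 26/4105365 ≈ 6.3332e-6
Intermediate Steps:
d(U, E) = U*(6 - E)
p = 278
s = 22935 (s = 166*140 - 305 = 23240 - 305 = 22935)
I(C) = (278 + C)/(-28 + C) (I(C) = (C + 278)/(C - 28) = (278 + C)/(-28 + C))
I(d(15, 28))/s = ((278 + 15*(6 - 1*28))/(-28 + 15*(6 - 1*28)))/22935 = ((278 + 15*(6 - 28))/(-28 + 15*(6 - 28)))*(1/22935) = ((278 + 15*(-22))/(-28 + 15*(-22)))*(1/22935) = ((278 - 330)/(-28 - 330))*(1/22935) = (-52/(-358))*(1/22935) = -1/358*(-52)*(1/22935) = (26/179)*(1/22935) = 26/4105365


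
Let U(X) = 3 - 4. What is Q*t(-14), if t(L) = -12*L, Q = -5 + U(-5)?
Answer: -1008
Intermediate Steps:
U(X) = -1
Q = -6 (Q = -5 - 1 = -6)
Q*t(-14) = -(-72)*(-14) = -6*168 = -1008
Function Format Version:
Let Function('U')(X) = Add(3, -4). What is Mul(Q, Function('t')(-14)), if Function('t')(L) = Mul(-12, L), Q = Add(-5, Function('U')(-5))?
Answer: -1008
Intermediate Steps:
Function('U')(X) = -1
Q = -6 (Q = Add(-5, -1) = -6)
Mul(Q, Function('t')(-14)) = Mul(-6, Mul(-12, -14)) = Mul(-6, 168) = -1008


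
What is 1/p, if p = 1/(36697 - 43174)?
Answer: -6477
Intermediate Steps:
p = -1/6477 (p = 1/(-6477) = -1/6477 ≈ -0.00015439)
1/p = 1/(-1/6477) = -6477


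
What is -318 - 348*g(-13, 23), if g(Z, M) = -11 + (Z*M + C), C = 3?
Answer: 106518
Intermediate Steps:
g(Z, M) = -8 + M*Z (g(Z, M) = -11 + (Z*M + 3) = -11 + (M*Z + 3) = -11 + (3 + M*Z) = -8 + M*Z)
-318 - 348*g(-13, 23) = -318 - 348*(-8 + 23*(-13)) = -318 - 348*(-8 - 299) = -318 - 348*(-307) = -318 + 106836 = 106518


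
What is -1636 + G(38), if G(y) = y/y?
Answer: -1635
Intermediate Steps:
G(y) = 1
-1636 + G(38) = -1636 + 1 = -1635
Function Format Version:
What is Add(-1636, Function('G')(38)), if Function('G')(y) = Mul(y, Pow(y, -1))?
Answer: -1635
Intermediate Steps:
Function('G')(y) = 1
Add(-1636, Function('G')(38)) = Add(-1636, 1) = -1635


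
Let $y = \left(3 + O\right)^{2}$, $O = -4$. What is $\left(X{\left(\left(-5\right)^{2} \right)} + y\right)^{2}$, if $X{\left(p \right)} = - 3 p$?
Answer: $5476$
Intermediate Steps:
$y = 1$ ($y = \left(3 - 4\right)^{2} = \left(-1\right)^{2} = 1$)
$\left(X{\left(\left(-5\right)^{2} \right)} + y\right)^{2} = \left(- 3 \left(-5\right)^{2} + 1\right)^{2} = \left(\left(-3\right) 25 + 1\right)^{2} = \left(-75 + 1\right)^{2} = \left(-74\right)^{2} = 5476$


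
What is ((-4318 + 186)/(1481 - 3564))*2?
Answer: 8264/2083 ≈ 3.9674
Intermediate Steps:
((-4318 + 186)/(1481 - 3564))*2 = -4132/(-2083)*2 = -4132*(-1/2083)*2 = (4132/2083)*2 = 8264/2083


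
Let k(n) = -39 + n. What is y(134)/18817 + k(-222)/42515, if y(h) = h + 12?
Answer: 1295953/800004755 ≈ 0.0016199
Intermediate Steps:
y(h) = 12 + h
y(134)/18817 + k(-222)/42515 = (12 + 134)/18817 + (-39 - 222)/42515 = 146*(1/18817) - 261*1/42515 = 146/18817 - 261/42515 = 1295953/800004755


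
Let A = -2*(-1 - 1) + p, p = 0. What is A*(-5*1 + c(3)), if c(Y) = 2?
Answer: -12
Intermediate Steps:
A = 4 (A = -2*(-1 - 1) + 0 = -2*(-2) + 0 = 4 + 0 = 4)
A*(-5*1 + c(3)) = 4*(-5*1 + 2) = 4*(-5 + 2) = 4*(-3) = -12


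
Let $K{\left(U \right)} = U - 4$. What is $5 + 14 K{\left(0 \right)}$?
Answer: $-51$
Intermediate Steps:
$K{\left(U \right)} = -4 + U$ ($K{\left(U \right)} = U - 4 = -4 + U$)
$5 + 14 K{\left(0 \right)} = 5 + 14 \left(-4 + 0\right) = 5 + 14 \left(-4\right) = 5 - 56 = -51$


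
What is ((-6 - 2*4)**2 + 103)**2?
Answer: 89401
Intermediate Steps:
((-6 - 2*4)**2 + 103)**2 = ((-6 - 8)**2 + 103)**2 = ((-14)**2 + 103)**2 = (196 + 103)**2 = 299**2 = 89401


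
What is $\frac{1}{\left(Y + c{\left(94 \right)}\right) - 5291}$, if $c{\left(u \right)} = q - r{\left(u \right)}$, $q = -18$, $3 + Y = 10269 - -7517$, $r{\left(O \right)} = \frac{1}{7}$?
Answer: $\frac{7}{87317} \approx 8.0168 \cdot 10^{-5}$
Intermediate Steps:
$r{\left(O \right)} = \frac{1}{7}$
$Y = 17783$ ($Y = -3 + \left(10269 - -7517\right) = -3 + \left(10269 + 7517\right) = -3 + 17786 = 17783$)
$c{\left(u \right)} = - \frac{127}{7}$ ($c{\left(u \right)} = -18 - \frac{1}{7} = - \frac{127}{7}$)
$\frac{1}{\left(Y + c{\left(94 \right)}\right) - 5291} = \frac{1}{\left(17783 - \frac{127}{7}\right) - 5291} = \frac{1}{\frac{124354}{7} - 5291} = \frac{1}{\frac{87317}{7}} = \frac{7}{87317}$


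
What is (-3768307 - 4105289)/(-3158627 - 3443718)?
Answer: 7873596/6602345 ≈ 1.1925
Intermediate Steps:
(-3768307 - 4105289)/(-3158627 - 3443718) = -7873596/(-6602345) = -7873596*(-1/6602345) = 7873596/6602345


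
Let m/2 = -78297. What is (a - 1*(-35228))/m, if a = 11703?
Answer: -46931/156594 ≈ -0.29970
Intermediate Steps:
m = -156594 (m = 2*(-78297) = -156594)
(a - 1*(-35228))/m = (11703 - 1*(-35228))/(-156594) = (11703 + 35228)*(-1/156594) = 46931*(-1/156594) = -46931/156594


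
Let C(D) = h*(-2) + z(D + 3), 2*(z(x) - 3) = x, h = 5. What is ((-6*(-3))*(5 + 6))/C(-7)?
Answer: -22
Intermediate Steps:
z(x) = 3 + x/2
C(D) = -11/2 + D/2 (C(D) = 5*(-2) + (3 + (D + 3)/2) = -10 + (3 + (3 + D)/2) = -10 + (3 + (3/2 + D/2)) = -10 + (9/2 + D/2) = -11/2 + D/2)
((-6*(-3))*(5 + 6))/C(-7) = ((-6*(-3))*(5 + 6))/(-11/2 + (1/2)*(-7)) = (18*11)/(-11/2 - 7/2) = 198/(-9) = 198*(-1/9) = -22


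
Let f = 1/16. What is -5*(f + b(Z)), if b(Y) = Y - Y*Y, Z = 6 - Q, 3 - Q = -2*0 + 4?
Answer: 3355/16 ≈ 209.69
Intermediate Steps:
Q = -1 (Q = 3 - (-2*0 + 4) = 3 - (0 + 4) = 3 - 1*4 = 3 - 4 = -1)
f = 1/16 ≈ 0.062500
Z = 7 (Z = 6 - 1*(-1) = 6 + 1 = 7)
b(Y) = Y - Y**2
-5*(f + b(Z)) = -5*(1/16 + 7*(1 - 1*7)) = -5*(1/16 + 7*(1 - 7)) = -5*(1/16 + 7*(-6)) = -5*(1/16 - 42) = -5*(-671/16) = 3355/16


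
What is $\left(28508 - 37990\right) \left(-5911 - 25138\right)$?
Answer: $294406618$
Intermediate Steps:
$\left(28508 - 37990\right) \left(-5911 - 25138\right) = \left(-9482\right) \left(-31049\right) = 294406618$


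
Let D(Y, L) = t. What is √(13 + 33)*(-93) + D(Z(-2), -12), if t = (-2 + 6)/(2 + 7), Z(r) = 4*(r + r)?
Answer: 4/9 - 93*√46 ≈ -630.31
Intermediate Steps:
Z(r) = 8*r (Z(r) = 4*(2*r) = 8*r)
t = 4/9 ≈ 0.44444
D(Y, L) = 4/9
√(13 + 33)*(-93) + D(Z(-2), -12) = √(13 + 33)*(-93) + 4/9 = √46*(-93) + 4/9 = -93*√46 + 4/9 = 4/9 - 93*√46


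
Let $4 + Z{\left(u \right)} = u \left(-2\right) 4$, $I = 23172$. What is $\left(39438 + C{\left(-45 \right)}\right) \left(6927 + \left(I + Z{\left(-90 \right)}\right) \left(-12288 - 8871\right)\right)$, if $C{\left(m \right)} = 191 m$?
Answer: $-15589263250395$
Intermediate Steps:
$Z{\left(u \right)} = -4 - 8 u$ ($Z{\left(u \right)} = -4 + u \left(-2\right) 4 = -4 + - 2 u 4 = -4 - 8 u$)
$\left(39438 + C{\left(-45 \right)}\right) \left(6927 + \left(I + Z{\left(-90 \right)}\right) \left(-12288 - 8871\right)\right) = \left(39438 + 191 \left(-45\right)\right) \left(6927 + \left(23172 - -716\right) \left(-12288 - 8871\right)\right) = \left(39438 - 8595\right) \left(6927 + \left(23172 + \left(-4 + 720\right)\right) \left(-21159\right)\right) = 30843 \left(6927 + \left(23172 + 716\right) \left(-21159\right)\right) = 30843 \left(6927 + 23888 \left(-21159\right)\right) = 30843 \left(6927 - 505446192\right) = 30843 \left(-505439265\right) = -15589263250395$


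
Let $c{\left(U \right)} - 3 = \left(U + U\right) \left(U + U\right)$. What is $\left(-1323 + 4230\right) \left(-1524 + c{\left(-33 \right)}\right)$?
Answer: $8241345$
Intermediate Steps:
$c{\left(U \right)} = 3 + 4 U^{2}$ ($c{\left(U \right)} = 3 + \left(U + U\right) \left(U + U\right) = 3 + 2 U 2 U = 3 + 4 U^{2}$)
$\left(-1323 + 4230\right) \left(-1524 + c{\left(-33 \right)}\right) = \left(-1323 + 4230\right) \left(-1524 + \left(3 + 4 \left(-33\right)^{2}\right)\right) = 2907 \left(-1524 + \left(3 + 4 \cdot 1089\right)\right) = 2907 \left(-1524 + \left(3 + 4356\right)\right) = 2907 \left(-1524 + 4359\right) = 2907 \cdot 2835 = 8241345$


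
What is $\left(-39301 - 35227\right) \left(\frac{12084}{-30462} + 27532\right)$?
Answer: $- \frac{10417371057600}{5077} \approx -2.0519 \cdot 10^{9}$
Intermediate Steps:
$\left(-39301 - 35227\right) \left(\frac{12084}{-30462} + 27532\right) = - 74528 \left(12084 \left(- \frac{1}{30462}\right) + 27532\right) = - 74528 \left(- \frac{2014}{5077} + 27532\right) = \left(-74528\right) \frac{139777950}{5077} = - \frac{10417371057600}{5077}$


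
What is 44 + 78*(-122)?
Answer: -9472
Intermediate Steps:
44 + 78*(-122) = 44 - 9516 = -9472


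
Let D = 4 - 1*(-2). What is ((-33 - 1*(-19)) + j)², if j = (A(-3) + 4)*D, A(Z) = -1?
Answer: 16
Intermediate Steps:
D = 6 (D = 4 + 2 = 6)
j = 18 (j = (-1 + 4)*6 = 3*6 = 18)
((-33 - 1*(-19)) + j)² = ((-33 - 1*(-19)) + 18)² = ((-33 + 19) + 18)² = (-14 + 18)² = 4² = 16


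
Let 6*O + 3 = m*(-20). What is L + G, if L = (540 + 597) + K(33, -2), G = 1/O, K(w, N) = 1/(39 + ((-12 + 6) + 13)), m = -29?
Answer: 30179107/26542 ≈ 1137.0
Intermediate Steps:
O = 577/6 (O = -½ + (-29*(-20))/6 = -½ + (⅙)*580 = -½ + 290/3 = 577/6 ≈ 96.167)
K(w, N) = 1/46 (K(w, N) = 1/(39 + (-6 + 13)) = 1/(39 + 7) = 1/46)
G = 6/577 (G = 1/(577/6) = 6/577 ≈ 0.010399)
L = 52303/46 (L = (540 + 597) + 1/46 = 1137 + 1/46 = 52303/46 ≈ 1137.0)
L + G = 52303/46 + 6/577 = 30179107/26542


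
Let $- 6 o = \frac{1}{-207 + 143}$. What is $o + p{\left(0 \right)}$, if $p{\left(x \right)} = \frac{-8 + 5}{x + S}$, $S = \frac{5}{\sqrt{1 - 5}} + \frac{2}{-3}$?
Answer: $\frac{27889}{92544} - \frac{270 i}{241} \approx 0.30136 - 1.1203 i$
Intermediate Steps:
$S = - \frac{2}{3} - \frac{5 i}{2}$ ($S = \frac{5}{\sqrt{-4}} + 2 \left(- \frac{1}{3}\right) = \frac{5}{2 i} - \frac{2}{3} = 5 \left(- \frac{i}{2}\right) - \frac{2}{3} = - \frac{5 i}{2} - \frac{2}{3} = - \frac{2}{3} - \frac{5 i}{2} \approx -0.66667 - 2.5 i$)
$p{\left(x \right)} = - \frac{3}{- \frac{2}{3} + x - \frac{5 i}{2}}$ ($p{\left(x \right)} = \frac{-8 + 5}{x - \left(\frac{2}{3} + \frac{5 i}{2}\right)} = - \frac{3}{- \frac{2}{3} + x - \frac{5 i}{2}}$)
$o = \frac{1}{384}$ ($o = - \frac{1}{6 \left(-207 + 143\right)} = - \frac{1}{6 \left(-64\right)} = \left(- \frac{1}{6}\right) \left(- \frac{1}{64}\right) = \frac{1}{384} \approx 0.0026042$)
$o + p{\left(0 \right)} = \frac{1}{384} + \frac{18}{4 - 0 + 15 i} = \frac{1}{384} + \frac{18}{4 + 0 + 15 i} = \frac{1}{384} + \frac{18}{4 + 15 i} = \frac{1}{384} + 18 \frac{4 - 15 i}{241} = \frac{1}{384} + \frac{18 \left(4 - 15 i\right)}{241}$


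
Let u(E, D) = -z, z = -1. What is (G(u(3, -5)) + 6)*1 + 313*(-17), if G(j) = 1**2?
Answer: -5314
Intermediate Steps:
u(E, D) = 1 (u(E, D) = -1*(-1) = 1)
G(j) = 1
(G(u(3, -5)) + 6)*1 + 313*(-17) = (1 + 6)*1 + 313*(-17) = 7*1 - 5321 = 7 - 5321 = -5314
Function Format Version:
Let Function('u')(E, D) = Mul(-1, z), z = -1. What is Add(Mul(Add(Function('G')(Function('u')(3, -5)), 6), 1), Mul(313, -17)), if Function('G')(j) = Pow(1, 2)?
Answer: -5314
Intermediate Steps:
Function('u')(E, D) = 1 (Function('u')(E, D) = Mul(-1, -1) = 1)
Function('G')(j) = 1
Add(Mul(Add(Function('G')(Function('u')(3, -5)), 6), 1), Mul(313, -17)) = Add(Mul(Add(1, 6), 1), Mul(313, -17)) = Add(Mul(7, 1), -5321) = Add(7, -5321) = -5314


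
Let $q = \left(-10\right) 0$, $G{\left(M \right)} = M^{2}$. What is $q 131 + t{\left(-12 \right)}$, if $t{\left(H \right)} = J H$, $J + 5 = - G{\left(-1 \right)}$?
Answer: $72$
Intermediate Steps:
$J = -6$ ($J = -5 - \left(-1\right)^{2} = -5 - 1 = -6$)
$q = 0$
$t{\left(H \right)} = - 6 H$
$q 131 + t{\left(-12 \right)} = 0 \cdot 131 - -72 = 0 + 72 = 72$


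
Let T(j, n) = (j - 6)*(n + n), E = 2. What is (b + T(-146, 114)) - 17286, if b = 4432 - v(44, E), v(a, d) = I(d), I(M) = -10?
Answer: -47500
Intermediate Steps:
v(a, d) = -10
T(j, n) = 2*n*(-6 + j) (T(j, n) = (-6 + j)*(2*n) = 2*n*(-6 + j))
b = 4442 (b = 4432 - 1*(-10) = 4432 + 10 = 4442)
(b + T(-146, 114)) - 17286 = (4442 + 2*114*(-6 - 146)) - 17286 = (4442 + 2*114*(-152)) - 17286 = (4442 - 34656) - 17286 = -30214 - 17286 = -47500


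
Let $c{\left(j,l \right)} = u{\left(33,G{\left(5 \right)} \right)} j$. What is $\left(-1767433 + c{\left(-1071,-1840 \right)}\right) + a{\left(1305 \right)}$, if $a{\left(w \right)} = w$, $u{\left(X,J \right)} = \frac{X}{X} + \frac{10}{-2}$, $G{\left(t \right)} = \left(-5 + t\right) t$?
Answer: $-1761844$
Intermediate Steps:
$G{\left(t \right)} = t \left(-5 + t\right)$
$u{\left(X,J \right)} = -4$ ($u{\left(X,J \right)} = 1 + 10 \left(- \frac{1}{2}\right) = 1 - 5 = -4$)
$c{\left(j,l \right)} = - 4 j$
$\left(-1767433 + c{\left(-1071,-1840 \right)}\right) + a{\left(1305 \right)} = \left(-1767433 - -4284\right) + 1305 = \left(-1767433 + 4284\right) + 1305 = -1763149 + 1305 = -1761844$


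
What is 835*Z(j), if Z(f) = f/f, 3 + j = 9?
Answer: 835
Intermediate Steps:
j = 6 (j = -3 + 9 = 6)
Z(f) = 1
835*Z(j) = 835*1 = 835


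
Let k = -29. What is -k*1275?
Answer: 36975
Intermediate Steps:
-k*1275 = -(-29)*1275 = -1*(-36975) = 36975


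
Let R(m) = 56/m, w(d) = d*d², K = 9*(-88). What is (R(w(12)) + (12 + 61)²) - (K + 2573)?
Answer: 766375/216 ≈ 3548.0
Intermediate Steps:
K = -792
w(d) = d³
(R(w(12)) + (12 + 61)²) - (K + 2573) = (56/(12³) + (12 + 61)²) - (-792 + 2573) = (56/1728 + 73²) - 1*1781 = (56*(1/1728) + 5329) - 1781 = (7/216 + 5329) - 1781 = 1151071/216 - 1781 = 766375/216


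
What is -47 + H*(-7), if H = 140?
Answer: -1027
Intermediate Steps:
-47 + H*(-7) = -47 + 140*(-7) = -47 - 980 = -1027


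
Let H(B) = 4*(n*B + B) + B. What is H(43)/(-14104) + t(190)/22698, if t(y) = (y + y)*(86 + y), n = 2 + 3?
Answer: 5638865/1240824 ≈ 4.5444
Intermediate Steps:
n = 5
t(y) = 2*y*(86 + y) (t(y) = (2*y)*(86 + y) = 2*y*(86 + y))
H(B) = 25*B (H(B) = 4*(5*B + B) + B = 4*(6*B) + B = 24*B + B = 25*B)
H(43)/(-14104) + t(190)/22698 = (25*43)/(-14104) + (2*190*(86 + 190))/22698 = 1075*(-1/14104) + (2*190*276)*(1/22698) = -25/328 + 104880*(1/22698) = -25/328 + 17480/3783 = 5638865/1240824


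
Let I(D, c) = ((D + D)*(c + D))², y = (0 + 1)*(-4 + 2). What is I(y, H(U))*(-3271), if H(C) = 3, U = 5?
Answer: -52336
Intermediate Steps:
y = -2 (y = 1*(-2) = -2)
I(D, c) = 4*D²*(D + c)² (I(D, c) = ((2*D)*(D + c))² = (2*D*(D + c))² = 4*D²*(D + c)²)
I(y, H(U))*(-3271) = (4*(-2)²*(-2 + 3)²)*(-3271) = (4*4*1²)*(-3271) = (4*4*1)*(-3271) = 16*(-3271) = -52336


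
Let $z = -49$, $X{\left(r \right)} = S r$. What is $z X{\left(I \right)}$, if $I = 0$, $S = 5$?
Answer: $0$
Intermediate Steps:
$X{\left(r \right)} = 5 r$
$z X{\left(I \right)} = - 49 \cdot 5 \cdot 0 = \left(-49\right) 0 = 0$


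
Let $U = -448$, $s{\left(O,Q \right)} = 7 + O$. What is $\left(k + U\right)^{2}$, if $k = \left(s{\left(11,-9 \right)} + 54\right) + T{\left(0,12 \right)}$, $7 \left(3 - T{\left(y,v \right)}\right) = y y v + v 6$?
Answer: $\frac{7198489}{49} \approx 1.4691 \cdot 10^{5}$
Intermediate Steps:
$T{\left(y,v \right)} = 3 - \frac{6 v}{7} - \frac{v y^{2}}{7}$ ($T{\left(y,v \right)} = 3 - \frac{y y v + v 6}{7} = 3 - \frac{y^{2} v + 6 v}{7} = 3 - \frac{v y^{2} + 6 v}{7} = 3 - \frac{6 v + v y^{2}}{7} = 3 - \left(\frac{6 v}{7} + \frac{v y^{2}}{7}\right) = 3 - \frac{6 v}{7} - \frac{v y^{2}}{7}$)
$k = \frac{453}{7}$ ($k = \left(\left(7 + 11\right) + 54\right) - \left(\frac{51}{7} + 0\right) = \left(18 + 54\right) - \left(\frac{51}{7} + 0\right) = 72 + \left(3 - \frac{72}{7} + 0\right) = 72 - \frac{51}{7} = \frac{453}{7} \approx 64.714$)
$\left(k + U\right)^{2} = \left(\frac{453}{7} - 448\right)^{2} = \left(- \frac{2683}{7}\right)^{2} = \frac{7198489}{49}$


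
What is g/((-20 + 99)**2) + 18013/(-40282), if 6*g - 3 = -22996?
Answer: -400179706/377099943 ≈ -1.0612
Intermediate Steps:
g = -22993/6 (g = 1/2 + (1/6)*(-22996) = 1/2 - 11498/3 = -22993/6 ≈ -3832.2)
g/((-20 + 99)**2) + 18013/(-40282) = -22993/(6*(-20 + 99)**2) + 18013/(-40282) = -22993/(6*(79**2)) + 18013*(-1/40282) = -22993/6/6241 - 18013/40282 = -22993/6*1/6241 - 18013/40282 = -22993/37446 - 18013/40282 = -400179706/377099943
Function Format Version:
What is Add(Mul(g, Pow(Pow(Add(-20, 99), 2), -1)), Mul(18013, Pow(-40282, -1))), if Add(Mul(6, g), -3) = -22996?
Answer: Rational(-400179706, 377099943) ≈ -1.0612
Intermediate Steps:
g = Rational(-22993, 6) (g = Add(Rational(1, 2), Mul(Rational(1, 6), -22996)) = Add(Rational(1, 2), Rational(-11498, 3)) = Rational(-22993, 6) ≈ -3832.2)
Add(Mul(g, Pow(Pow(Add(-20, 99), 2), -1)), Mul(18013, Pow(-40282, -1))) = Add(Mul(Rational(-22993, 6), Pow(Pow(Add(-20, 99), 2), -1)), Mul(18013, Pow(-40282, -1))) = Add(Mul(Rational(-22993, 6), Pow(Pow(79, 2), -1)), Mul(18013, Rational(-1, 40282))) = Add(Mul(Rational(-22993, 6), Pow(6241, -1)), Rational(-18013, 40282)) = Add(Mul(Rational(-22993, 6), Rational(1, 6241)), Rational(-18013, 40282)) = Add(Rational(-22993, 37446), Rational(-18013, 40282)) = Rational(-400179706, 377099943)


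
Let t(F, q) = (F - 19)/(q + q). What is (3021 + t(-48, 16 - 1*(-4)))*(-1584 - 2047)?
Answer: -438526763/40 ≈ -1.0963e+7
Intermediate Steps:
t(F, q) = (-19 + F)/(2*q) (t(F, q) = (-19 + F)/((2*q)) = (-19 + F)*(1/(2*q)) = (-19 + F)/(2*q))
(3021 + t(-48, 16 - 1*(-4)))*(-1584 - 2047) = (3021 + (-19 - 48)/(2*(16 - 1*(-4))))*(-1584 - 2047) = (3021 + (½)*(-67)/(16 + 4))*(-3631) = (3021 + (½)*(-67)/20)*(-3631) = (3021 + (½)*(1/20)*(-67))*(-3631) = (3021 - 67/40)*(-3631) = (120773/40)*(-3631) = -438526763/40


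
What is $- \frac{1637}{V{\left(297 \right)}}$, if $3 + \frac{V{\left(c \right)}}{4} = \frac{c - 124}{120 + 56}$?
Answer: $\frac{72028}{355} \approx 202.9$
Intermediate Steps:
$V{\left(c \right)} = - \frac{163}{11} + \frac{c}{44}$ ($V{\left(c \right)} = -12 + 4 \frac{c - 124}{120 + 56} = -12 + 4 \frac{-124 + c}{176} = -12 + 4 \left(-124 + c\right) \frac{1}{176} = -12 + 4 \left(- \frac{31}{44} + \frac{c}{176}\right) = -12 + \left(- \frac{31}{11} + \frac{c}{44}\right) = - \frac{163}{11} + \frac{c}{44}$)
$- \frac{1637}{V{\left(297 \right)}} = - \frac{1637}{- \frac{163}{11} + \frac{1}{44} \cdot 297} = - \frac{1637}{- \frac{163}{11} + \frac{27}{4}} = - \frac{1637}{- \frac{355}{44}} = \left(-1637\right) \left(- \frac{44}{355}\right) = \frac{72028}{355}$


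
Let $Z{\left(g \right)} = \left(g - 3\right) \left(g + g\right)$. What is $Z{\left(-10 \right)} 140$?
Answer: $36400$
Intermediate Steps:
$Z{\left(g \right)} = 2 g \left(-3 + g\right)$ ($Z{\left(g \right)} = \left(-3 + g\right) 2 g = 2 g \left(-3 + g\right)$)
$Z{\left(-10 \right)} 140 = 2 \left(-10\right) \left(-3 - 10\right) 140 = 2 \left(-10\right) \left(-13\right) 140 = 260 \cdot 140 = 36400$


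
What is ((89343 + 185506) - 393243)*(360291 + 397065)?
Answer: -89666406264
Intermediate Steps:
((89343 + 185506) - 393243)*(360291 + 397065) = (274849 - 393243)*757356 = -118394*757356 = -89666406264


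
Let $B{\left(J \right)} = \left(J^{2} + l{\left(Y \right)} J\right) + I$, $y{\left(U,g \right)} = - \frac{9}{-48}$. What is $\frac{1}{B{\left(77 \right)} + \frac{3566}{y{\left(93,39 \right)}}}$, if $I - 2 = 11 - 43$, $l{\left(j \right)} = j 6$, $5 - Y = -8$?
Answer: $\frac{3}{92771} \approx 3.2338 \cdot 10^{-5}$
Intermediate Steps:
$Y = 13$ ($Y = 5 - -8 = 5 + 8 = 13$)
$l{\left(j \right)} = 6 j$
$y{\left(U,g \right)} = \frac{3}{16}$ ($y{\left(U,g \right)} = \left(-9\right) \left(- \frac{1}{48}\right) = \frac{3}{16}$)
$I = -30$ ($I = 2 + \left(11 - 43\right) = 2 - 32 = -30$)
$B{\left(J \right)} = -30 + J^{2} + 78 J$ ($B{\left(J \right)} = \left(J^{2} + 6 \cdot 13 J\right) - 30 = \left(J^{2} + 78 J\right) - 30 = -30 + J^{2} + 78 J$)
$\frac{1}{B{\left(77 \right)} + \frac{3566}{y{\left(93,39 \right)}}} = \frac{1}{\left(-30 + 77^{2} + 78 \cdot 77\right) + \frac{3566}{\frac{3}{16}}} = \frac{1}{\left(-30 + 5929 + 6006\right) + 3566 \cdot \frac{16}{3}} = \frac{1}{11905 + \frac{57056}{3}} = \frac{1}{\frac{92771}{3}} = \frac{3}{92771}$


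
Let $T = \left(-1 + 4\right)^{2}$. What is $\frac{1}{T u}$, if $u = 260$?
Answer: $\frac{1}{2340} \approx 0.00042735$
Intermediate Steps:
$T = 9$ ($T = 3^{2} = 9$)
$\frac{1}{T u} = \frac{1}{9 \cdot 260} = \frac{1}{2340}$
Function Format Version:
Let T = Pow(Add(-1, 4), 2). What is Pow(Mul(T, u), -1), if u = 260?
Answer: Rational(1, 2340) ≈ 0.00042735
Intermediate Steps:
T = 9 (T = Pow(3, 2) = 9)
Pow(Mul(T, u), -1) = Pow(Mul(9, 260), -1) = Pow(2340, -1) = Rational(1, 2340)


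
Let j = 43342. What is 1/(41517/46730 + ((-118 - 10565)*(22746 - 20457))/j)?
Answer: -506342915/285226836174 ≈ -0.0017752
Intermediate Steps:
1/(41517/46730 + ((-118 - 10565)*(22746 - 20457))/j) = 1/(41517/46730 + ((-118 - 10565)*(22746 - 20457))/43342) = 1/(41517*(1/46730) - 10683*2289*(1/43342)) = 1/(41517/46730 - 24453387*1/43342) = 1/(41517/46730 - 24453387/43342) = 1/(-285226836174/506342915) = -506342915/285226836174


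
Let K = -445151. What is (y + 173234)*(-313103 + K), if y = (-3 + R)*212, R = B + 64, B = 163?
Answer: -167363339388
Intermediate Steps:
R = 227 (R = 163 + 64 = 227)
y = 47488 (y = (-3 + 227)*212 = 224*212 = 47488)
(y + 173234)*(-313103 + K) = (47488 + 173234)*(-313103 - 445151) = 220722*(-758254) = -167363339388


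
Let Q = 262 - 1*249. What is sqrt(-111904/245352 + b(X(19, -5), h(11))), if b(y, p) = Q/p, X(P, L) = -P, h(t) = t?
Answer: sqrt(82595266611)/337359 ≈ 0.85189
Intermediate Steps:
Q = 13 (Q = 262 - 249 = 13)
b(y, p) = 13/p
sqrt(-111904/245352 + b(X(19, -5), h(11))) = sqrt(-111904/245352 + 13/11) = sqrt(-111904*1/245352 + 13*(1/11)) = sqrt(-13988/30669 + 13/11) = sqrt(244829/337359) = sqrt(82595266611)/337359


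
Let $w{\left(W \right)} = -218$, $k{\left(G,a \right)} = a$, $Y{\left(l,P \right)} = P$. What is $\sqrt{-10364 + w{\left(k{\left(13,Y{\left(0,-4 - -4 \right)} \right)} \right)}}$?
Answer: $i \sqrt{10582} \approx 102.87 i$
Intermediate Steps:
$\sqrt{-10364 + w{\left(k{\left(13,Y{\left(0,-4 - -4 \right)} \right)} \right)}} = \sqrt{-10364 - 218} = \sqrt{-10582} = i \sqrt{10582}$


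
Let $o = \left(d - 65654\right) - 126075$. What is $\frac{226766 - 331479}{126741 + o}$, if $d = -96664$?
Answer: $\frac{104713}{161652} \approx 0.64777$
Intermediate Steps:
$o = -288393$ ($o = \left(-96664 - 65654\right) - 126075 = -162318 - 126075 = -288393$)
$\frac{226766 - 331479}{126741 + o} = \frac{226766 - 331479}{126741 - 288393} = - \frac{104713}{-161652} = \left(-104713\right) \left(- \frac{1}{161652}\right) = \frac{104713}{161652}$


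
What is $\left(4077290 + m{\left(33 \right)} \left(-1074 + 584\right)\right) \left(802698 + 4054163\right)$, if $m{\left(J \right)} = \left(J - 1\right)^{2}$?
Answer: $17365852211330$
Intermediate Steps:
$m{\left(J \right)} = \left(-1 + J\right)^{2}$
$\left(4077290 + m{\left(33 \right)} \left(-1074 + 584\right)\right) \left(802698 + 4054163\right) = \left(4077290 + \left(-1 + 33\right)^{2} \left(-1074 + 584\right)\right) \left(802698 + 4054163\right) = \left(4077290 + 32^{2} \left(-490\right)\right) 4856861 = \left(4077290 + 1024 \left(-490\right)\right) 4856861 = \left(4077290 - 501760\right) 4856861 = 3575530 \cdot 4856861 = 17365852211330$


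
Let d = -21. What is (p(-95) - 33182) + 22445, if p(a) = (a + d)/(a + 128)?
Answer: -354437/33 ≈ -10741.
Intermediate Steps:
p(a) = (-21 + a)/(128 + a) (p(a) = (a - 21)/(a + 128) = (-21 + a)/(128 + a))
(p(-95) - 33182) + 22445 = ((-21 - 95)/(128 - 95) - 33182) + 22445 = (-116/33 - 33182) + 22445 = -1095122/33 + 22445 = -354437/33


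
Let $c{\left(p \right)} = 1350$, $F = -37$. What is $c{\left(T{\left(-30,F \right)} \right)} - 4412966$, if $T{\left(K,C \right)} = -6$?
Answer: $-4411616$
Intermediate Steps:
$c{\left(T{\left(-30,F \right)} \right)} - 4412966 = 1350 - 4412966 = -4411616$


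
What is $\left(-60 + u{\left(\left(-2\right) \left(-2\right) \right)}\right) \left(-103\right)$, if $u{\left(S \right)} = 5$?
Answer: $5665$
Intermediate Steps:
$\left(-60 + u{\left(\left(-2\right) \left(-2\right) \right)}\right) \left(-103\right) = \left(-60 + 5\right) \left(-103\right) = \left(-55\right) \left(-103\right) = 5665$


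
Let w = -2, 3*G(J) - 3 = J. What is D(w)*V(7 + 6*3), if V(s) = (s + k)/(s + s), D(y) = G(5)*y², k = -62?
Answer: -592/75 ≈ -7.8933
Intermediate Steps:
G(J) = 1 + J/3
D(y) = 8*y²/3 (D(y) = (1 + (⅓)*5)*y² = (1 + 5/3)*y² = 8*y²/3)
V(s) = (-62 + s)/(2*s) (V(s) = (s - 62)/(s + s) = (-62 + s)/((2*s)) = (-62 + s)*(1/(2*s)) = (-62 + s)/(2*s))
D(w)*V(7 + 6*3) = ((8/3)*(-2)²)*((-62 + (7 + 6*3))/(2*(7 + 6*3))) = ((8/3)*4)*((-62 + (7 + 18))/(2*(7 + 18))) = 32*((½)*(-62 + 25)/25)/3 = 32*((½)*(1/25)*(-37))/3 = (32/3)*(-37/50) = -592/75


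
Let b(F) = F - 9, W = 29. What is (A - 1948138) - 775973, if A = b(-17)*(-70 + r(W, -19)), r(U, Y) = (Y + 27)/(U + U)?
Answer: -78946543/29 ≈ -2.7223e+6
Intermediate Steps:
r(U, Y) = (27 + Y)/(2*U) (r(U, Y) = (27 + Y)/((2*U)) = (27 + Y)*(1/(2*U)) = (27 + Y)/(2*U))
b(F) = -9 + F
A = 52676/29 (A = (-9 - 17)*(-70 + (½)*(27 - 19)/29) = -26*(-70 + (½)*(1/29)*8) = -26*(-70 + 4/29) = -26*(-2026/29) = 52676/29 ≈ 1816.4)
(A - 1948138) - 775973 = (52676/29 - 1948138) - 775973 = -56443326/29 - 775973 = -78946543/29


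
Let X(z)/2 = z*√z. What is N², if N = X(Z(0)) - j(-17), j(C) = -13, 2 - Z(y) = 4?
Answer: 137 - 104*I*√2 ≈ 137.0 - 147.08*I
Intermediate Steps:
Z(y) = -2 (Z(y) = 2 - 1*4 = 2 - 4 = -2)
X(z) = 2*z^(3/2) (X(z) = 2*(z*√z) = 2*z^(3/2))
N = 13 - 4*I*√2 (N = 2*(-2)^(3/2) - 1*(-13) = 2*(-2*I*√2) + 13 = -4*I*√2 + 13 = 13 - 4*I*√2 ≈ 13.0 - 5.6569*I)
N² = (13 - 4*I*√2)²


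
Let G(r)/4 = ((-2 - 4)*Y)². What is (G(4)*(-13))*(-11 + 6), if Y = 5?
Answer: 234000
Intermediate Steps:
G(r) = 3600 (G(r) = 4*((-2 - 4)*5)² = 4*(-6*5)² = 4*(-30)² = 4*900 = 3600)
(G(4)*(-13))*(-11 + 6) = (3600*(-13))*(-11 + 6) = -46800*(-5) = 234000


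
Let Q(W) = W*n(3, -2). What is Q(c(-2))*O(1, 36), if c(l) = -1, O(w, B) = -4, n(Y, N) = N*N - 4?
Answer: 0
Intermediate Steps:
n(Y, N) = -4 + N**2 (n(Y, N) = N**2 - 4 = -4 + N**2)
Q(W) = 0 (Q(W) = W*(-4 + (-2)**2) = W*(-4 + 4) = W*0 = 0)
Q(c(-2))*O(1, 36) = 0*(-4) = 0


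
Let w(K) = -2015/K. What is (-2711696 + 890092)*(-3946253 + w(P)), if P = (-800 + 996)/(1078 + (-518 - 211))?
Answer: 352557256163023/49 ≈ 7.1950e+12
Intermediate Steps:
P = 196/349 (P = 196/(1078 - 729) = 196/349 ≈ 0.56160)
(-2711696 + 890092)*(-3946253 + w(P)) = (-2711696 + 890092)*(-3946253 - 2015/196/349) = -1821604*(-3946253 - 2015*349/196) = -1821604*(-3946253 - 703235/196) = -1821604*(-774168823/196) = 352557256163023/49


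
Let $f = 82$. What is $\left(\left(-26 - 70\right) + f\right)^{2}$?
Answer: $196$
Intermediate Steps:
$\left(\left(-26 - 70\right) + f\right)^{2} = \left(\left(-26 - 70\right) + 82\right)^{2} = \left(-96 + 82\right)^{2} = \left(-14\right)^{2} = 196$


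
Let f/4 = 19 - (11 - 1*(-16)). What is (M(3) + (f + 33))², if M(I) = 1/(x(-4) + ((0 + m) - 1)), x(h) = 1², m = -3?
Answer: 4/9 ≈ 0.44444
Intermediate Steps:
x(h) = 1
f = -32 (f = 4*(19 - (11 - 1*(-16))) = 4*(19 - (11 + 16)) = 4*(19 - 1*27) = 4*(19 - 27) = 4*(-8) = -32)
M(I) = -⅓ (M(I) = 1/(1 + ((0 - 3) - 1)) = 1/(1 + (-3 - 1)) = 1/(1 - 4) = 1/(-3) = -⅓)
(M(3) + (f + 33))² = (-⅓ + (-32 + 33))² = (-⅓ + 1)² = (⅔)² = 4/9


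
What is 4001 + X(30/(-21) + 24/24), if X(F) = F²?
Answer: 196058/49 ≈ 4001.2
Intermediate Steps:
4001 + X(30/(-21) + 24/24) = 4001 + (30/(-21) + 24/24)² = 4001 + (30*(-1/21) + 24*(1/24))² = 4001 + (-10/7 + 1)² = 4001 + (-3/7)² = 4001 + 9/49 = 196058/49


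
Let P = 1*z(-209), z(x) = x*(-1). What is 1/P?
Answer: 1/209 ≈ 0.0047847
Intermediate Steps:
z(x) = -x
P = 209 (P = 1*(-1*(-209)) = 1*209 = 209)
1/P = 1/209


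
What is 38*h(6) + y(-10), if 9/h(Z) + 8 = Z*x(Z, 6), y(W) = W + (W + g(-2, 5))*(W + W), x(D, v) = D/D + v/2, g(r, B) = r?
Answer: 2011/8 ≈ 251.38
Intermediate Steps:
x(D, v) = 1 + v/2 (x(D, v) = 1 + v*(½) = 1 + v/2)
y(W) = W + 2*W*(-2 + W) (y(W) = W + (W - 2)*(W + W) = W + (-2 + W)*(2*W) = W + 2*W*(-2 + W))
h(Z) = 9/(-8 + 4*Z) (h(Z) = 9/(-8 + Z*(1 + (½)*6)) = 9/(-8 + Z*(1 + 3)) = 9/(-8 + Z*4) = 9/(-8 + 4*Z))
38*h(6) + y(-10) = 38*(9/(4*(-2 + 6))) - 10*(-3 + 2*(-10)) = 38*((9/4)/4) - 10*(-3 - 20) = 38*((9/4)*(¼)) - 10*(-23) = 38*(9/16) + 230 = 171/8 + 230 = 2011/8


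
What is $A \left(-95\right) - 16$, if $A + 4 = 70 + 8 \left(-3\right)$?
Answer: $-4006$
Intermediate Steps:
$A = 42$ ($A = -4 + \left(70 + 8 \left(-3\right)\right) = -4 + \left(70 - 24\right) = -4 + 46 = 42$)
$A \left(-95\right) - 16 = 42 \left(-95\right) - 16 = -3990 - 16 = -4006$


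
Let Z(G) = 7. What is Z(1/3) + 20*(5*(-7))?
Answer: -693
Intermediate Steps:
Z(1/3) + 20*(5*(-7)) = 7 + 20*(5*(-7)) = 7 + 20*(-35) = 7 - 700 = -693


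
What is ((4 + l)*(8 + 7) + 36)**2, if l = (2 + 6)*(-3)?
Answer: 69696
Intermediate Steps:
l = -24 (l = 8*(-3) = -24)
((4 + l)*(8 + 7) + 36)**2 = ((4 - 24)*(8 + 7) + 36)**2 = (-20*15 + 36)**2 = (-300 + 36)**2 = (-264)**2 = 69696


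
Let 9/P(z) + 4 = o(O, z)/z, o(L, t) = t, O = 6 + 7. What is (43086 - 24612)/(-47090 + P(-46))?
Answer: -18474/47093 ≈ -0.39229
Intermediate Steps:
O = 13
P(z) = -3 (P(z) = 9/(-4 + z/z) = 9/(-4 + 1) = 9/(-3) = 9*(-⅓) = -3)
(43086 - 24612)/(-47090 + P(-46)) = (43086 - 24612)/(-47090 - 3) = 18474/(-47093) = 18474*(-1/47093) = -18474/47093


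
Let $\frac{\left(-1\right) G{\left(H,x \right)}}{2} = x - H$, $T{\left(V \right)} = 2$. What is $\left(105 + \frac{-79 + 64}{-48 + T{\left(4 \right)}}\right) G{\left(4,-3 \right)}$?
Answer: $\frac{33915}{23} \approx 1474.6$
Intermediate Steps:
$G{\left(H,x \right)} = - 2 x + 2 H$ ($G{\left(H,x \right)} = - 2 \left(x - H\right) = - 2 x + 2 H$)
$\left(105 + \frac{-79 + 64}{-48 + T{\left(4 \right)}}\right) G{\left(4,-3 \right)} = \left(105 + \frac{-79 + 64}{-48 + 2}\right) \left(\left(-2\right) \left(-3\right) + 2 \cdot 4\right) = \left(105 - \frac{15}{-46}\right) \left(6 + 8\right) = \left(105 - - \frac{15}{46}\right) 14 = \left(105 + \frac{15}{46}\right) 14 = \frac{4845}{46} \cdot 14 = \frac{33915}{23}$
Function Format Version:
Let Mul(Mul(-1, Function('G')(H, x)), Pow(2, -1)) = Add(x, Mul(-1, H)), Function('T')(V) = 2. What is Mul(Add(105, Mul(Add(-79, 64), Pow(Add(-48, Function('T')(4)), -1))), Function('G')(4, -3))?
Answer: Rational(33915, 23) ≈ 1474.6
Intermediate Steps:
Function('G')(H, x) = Add(Mul(-2, x), Mul(2, H)) (Function('G')(H, x) = Mul(-2, Add(x, Mul(-1, H))) = Add(Mul(-2, x), Mul(2, H)))
Mul(Add(105, Mul(Add(-79, 64), Pow(Add(-48, Function('T')(4)), -1))), Function('G')(4, -3)) = Mul(Add(105, Mul(Add(-79, 64), Pow(Add(-48, 2), -1))), Add(Mul(-2, -3), Mul(2, 4))) = Mul(Add(105, Mul(-15, Pow(-46, -1))), Add(6, 8)) = Mul(Add(105, Mul(-15, Rational(-1, 46))), 14) = Mul(Add(105, Rational(15, 46)), 14) = Mul(Rational(4845, 46), 14) = Rational(33915, 23)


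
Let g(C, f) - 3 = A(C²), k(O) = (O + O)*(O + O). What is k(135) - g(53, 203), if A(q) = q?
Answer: 70088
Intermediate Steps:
k(O) = 4*O² (k(O) = (2*O)*(2*O) = 4*O²)
g(C, f) = 3 + C²
k(135) - g(53, 203) = 4*135² - (3 + 53²) = 4*18225 - (3 + 2809) = 72900 - 1*2812 = 72900 - 2812 = 70088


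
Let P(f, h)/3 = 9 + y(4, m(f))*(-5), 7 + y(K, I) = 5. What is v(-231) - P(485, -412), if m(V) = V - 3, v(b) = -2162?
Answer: -2219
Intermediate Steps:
m(V) = -3 + V
y(K, I) = -2 (y(K, I) = -7 + 5 = -2)
P(f, h) = 57 (P(f, h) = 3*(9 - 2*(-5)) = 3*(9 + 10) = 3*19 = 57)
v(-231) - P(485, -412) = -2162 - 1*57 = -2162 - 57 = -2219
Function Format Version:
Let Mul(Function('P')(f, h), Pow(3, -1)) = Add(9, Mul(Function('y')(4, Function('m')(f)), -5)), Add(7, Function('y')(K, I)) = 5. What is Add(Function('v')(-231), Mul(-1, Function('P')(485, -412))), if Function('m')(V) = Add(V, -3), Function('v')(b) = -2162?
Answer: -2219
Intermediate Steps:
Function('m')(V) = Add(-3, V)
Function('y')(K, I) = -2 (Function('y')(K, I) = Add(-7, 5) = -2)
Function('P')(f, h) = 57 (Function('P')(f, h) = Mul(3, Add(9, Mul(-2, -5))) = Mul(3, Add(9, 10)) = Mul(3, 19) = 57)
Add(Function('v')(-231), Mul(-1, Function('P')(485, -412))) = Add(-2162, Mul(-1, 57)) = Add(-2162, -57) = -2219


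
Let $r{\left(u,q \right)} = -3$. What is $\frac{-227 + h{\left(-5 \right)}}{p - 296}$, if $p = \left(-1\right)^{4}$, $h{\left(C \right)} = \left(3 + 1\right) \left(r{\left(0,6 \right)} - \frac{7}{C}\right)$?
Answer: $\frac{1167}{1475} \approx 0.79119$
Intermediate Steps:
$h{\left(C \right)} = -12 - \frac{28}{C}$ ($h{\left(C \right)} = \left(3 + 1\right) \left(-3 - \frac{7}{C}\right) = 4 \left(-3 - \frac{7}{C}\right) = -12 - \frac{28}{C}$)
$p = 1$
$\frac{-227 + h{\left(-5 \right)}}{p - 296} = \frac{-227 - \left(12 + \frac{28}{-5}\right)}{1 - 296} = \frac{-227 - \frac{32}{5}}{-295} = \left(-227 + \left(-12 + \frac{28}{5}\right)\right) \left(- \frac{1}{295}\right) = \left(-227 - \frac{32}{5}\right) \left(- \frac{1}{295}\right) = \left(- \frac{1167}{5}\right) \left(- \frac{1}{295}\right) = \frac{1167}{1475}$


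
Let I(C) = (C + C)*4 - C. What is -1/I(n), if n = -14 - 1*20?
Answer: 1/238 ≈ 0.0042017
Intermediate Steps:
n = -34 (n = -14 - 20 = -34)
I(C) = 7*C (I(C) = (2*C)*4 - C = 8*C - C = 7*C)
-1/I(n) = -1/(7*(-34)) = -1/(-238) = -1*(-1/238) = 1/238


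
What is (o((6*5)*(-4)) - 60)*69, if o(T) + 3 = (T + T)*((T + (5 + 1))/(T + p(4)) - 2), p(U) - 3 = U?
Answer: 1363509/113 ≈ 12066.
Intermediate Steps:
p(U) = 3 + U
o(T) = -3 + 2*T*(-2 + (6 + T)/(7 + T)) (o(T) = -3 + (T + T)*((T + (5 + 1))/(T + (3 + 4)) - 2) = -3 + (2*T)*((T + 6)/(T + 7) - 2) = -3 + (2*T)*((6 + T)/(7 + T) - 2) = -3 + (2*T)*(-2 + (6 + T)/(7 + T)) = -3 + 2*T*(-2 + (6 + T)/(7 + T)))
(o((6*5)*(-4)) - 60)*69 = ((-21 - 19*6*5*(-4) - 2*((6*5)*(-4))²)/(7 + (6*5)*(-4)) - 60)*69 = ((-21 - 570*(-4) - 2*(30*(-4))²)/(7 + 30*(-4)) - 60)*69 = ((-21 - 19*(-120) - 2*(-120)²)/(7 - 120) - 60)*69 = ((-21 + 2280 - 2*14400)/(-113) - 60)*69 = (-(-21 + 2280 - 28800)/113 - 60)*69 = (-1/113*(-26541) - 60)*69 = (26541/113 - 60)*69 = (19761/113)*69 = 1363509/113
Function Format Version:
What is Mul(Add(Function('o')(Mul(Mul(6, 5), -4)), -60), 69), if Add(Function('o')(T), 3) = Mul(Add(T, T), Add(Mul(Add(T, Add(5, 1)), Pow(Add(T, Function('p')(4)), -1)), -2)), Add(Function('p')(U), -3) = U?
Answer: Rational(1363509, 113) ≈ 12066.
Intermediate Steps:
Function('p')(U) = Add(3, U)
Function('o')(T) = Add(-3, Mul(2, T, Add(-2, Mul(Pow(Add(7, T), -1), Add(6, T))))) (Function('o')(T) = Add(-3, Mul(Add(T, T), Add(Mul(Add(T, Add(5, 1)), Pow(Add(T, Add(3, 4)), -1)), -2))) = Add(-3, Mul(Mul(2, T), Add(Mul(Add(T, 6), Pow(Add(T, 7), -1)), -2))) = Add(-3, Mul(Mul(2, T), Add(Mul(Add(6, T), Pow(Add(7, T), -1)), -2))) = Add(-3, Mul(Mul(2, T), Add(Mul(Pow(Add(7, T), -1), Add(6, T)), -2))) = Add(-3, Mul(Mul(2, T), Add(-2, Mul(Pow(Add(7, T), -1), Add(6, T))))) = Add(-3, Mul(2, T, Add(-2, Mul(Pow(Add(7, T), -1), Add(6, T))))))
Mul(Add(Function('o')(Mul(Mul(6, 5), -4)), -60), 69) = Mul(Add(Mul(Pow(Add(7, Mul(Mul(6, 5), -4)), -1), Add(-21, Mul(-19, Mul(Mul(6, 5), -4)), Mul(-2, Pow(Mul(Mul(6, 5), -4), 2)))), -60), 69) = Mul(Add(Mul(Pow(Add(7, Mul(30, -4)), -1), Add(-21, Mul(-19, Mul(30, -4)), Mul(-2, Pow(Mul(30, -4), 2)))), -60), 69) = Mul(Add(Mul(Pow(Add(7, -120), -1), Add(-21, Mul(-19, -120), Mul(-2, Pow(-120, 2)))), -60), 69) = Mul(Add(Mul(Pow(-113, -1), Add(-21, 2280, Mul(-2, 14400))), -60), 69) = Mul(Add(Mul(Rational(-1, 113), Add(-21, 2280, -28800)), -60), 69) = Mul(Add(Mul(Rational(-1, 113), -26541), -60), 69) = Mul(Add(Rational(26541, 113), -60), 69) = Mul(Rational(19761, 113), 69) = Rational(1363509, 113)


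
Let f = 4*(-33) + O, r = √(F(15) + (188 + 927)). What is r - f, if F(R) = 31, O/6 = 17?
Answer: 30 + √1146 ≈ 63.853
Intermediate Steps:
O = 102 (O = 6*17 = 102)
r = √1146 (r = √(31 + (188 + 927)) = √(31 + 1115) = √1146 ≈ 33.853)
f = -30 (f = 4*(-33) + 102 = -132 + 102 = -30)
r - f = √1146 - 1*(-30) = √1146 + 30 = 30 + √1146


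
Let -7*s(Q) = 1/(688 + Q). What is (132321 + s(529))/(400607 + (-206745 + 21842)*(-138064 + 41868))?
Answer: 1127242598/151530260819805 ≈ 7.4391e-6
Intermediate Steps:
s(Q) = -1/(7*(688 + Q))
(132321 + s(529))/(400607 + (-206745 + 21842)*(-138064 + 41868)) = (132321 - 1/(4816 + 7*529))/(400607 + (-206745 + 21842)*(-138064 + 41868)) = (132321 - 1/(4816 + 3703))/(400607 - 184903*(-96196)) = (132321 - 1/8519)/(400607 + 17786928988) = (132321 - 1*1/8519)/17787329595 = (132321 - 1/8519)*(1/17787329595) = (1127242598/8519)*(1/17787329595) = 1127242598/151530260819805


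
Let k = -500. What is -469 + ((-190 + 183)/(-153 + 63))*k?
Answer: -4571/9 ≈ -507.89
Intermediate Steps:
-469 + ((-190 + 183)/(-153 + 63))*k = -469 + ((-190 + 183)/(-153 + 63))*(-500) = -469 - 7/(-90)*(-500) = -469 - 7*(-1/90)*(-500) = -469 + (7/90)*(-500) = -469 - 350/9 = -4571/9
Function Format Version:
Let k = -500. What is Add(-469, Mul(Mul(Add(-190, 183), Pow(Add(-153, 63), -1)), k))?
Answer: Rational(-4571, 9) ≈ -507.89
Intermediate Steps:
Add(-469, Mul(Mul(Add(-190, 183), Pow(Add(-153, 63), -1)), k)) = Add(-469, Mul(Mul(Add(-190, 183), Pow(Add(-153, 63), -1)), -500)) = Add(-469, Mul(Mul(-7, Pow(-90, -1)), -500)) = Add(-469, Mul(Mul(-7, Rational(-1, 90)), -500)) = Add(-469, Mul(Rational(7, 90), -500)) = Add(-469, Rational(-350, 9)) = Rational(-4571, 9)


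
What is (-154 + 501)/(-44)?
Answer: -347/44 ≈ -7.8864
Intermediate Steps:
(-154 + 501)/(-44) = 347*(-1/44) = -347/44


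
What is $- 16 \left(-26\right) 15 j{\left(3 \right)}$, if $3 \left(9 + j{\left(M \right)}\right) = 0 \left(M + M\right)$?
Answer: $-56160$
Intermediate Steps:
$j{\left(M \right)} = -9$ ($j{\left(M \right)} = -9 + \frac{0 \left(M + M\right)}{3} = -9 + \frac{0 \cdot 2 M}{3} = -9 + \frac{1}{3} \cdot 0 = -9 + 0 = -9$)
$- 16 \left(-26\right) 15 j{\left(3 \right)} = - 16 \left(-26\right) 15 \left(-9\right) = - 16 \left(\left(-390\right) \left(-9\right)\right) = \left(-16\right) 3510 = -56160$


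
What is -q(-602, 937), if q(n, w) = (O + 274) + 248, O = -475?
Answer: -47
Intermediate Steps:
q(n, w) = 47 (q(n, w) = (-475 + 274) + 248 = -201 + 248 = 47)
-q(-602, 937) = -1*47 = -47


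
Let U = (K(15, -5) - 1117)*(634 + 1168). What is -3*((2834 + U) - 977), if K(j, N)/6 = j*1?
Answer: 5546391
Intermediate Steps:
K(j, N) = 6*j (K(j, N) = 6*(j*1) = 6*j)
U = -1850654 (U = (6*15 - 1117)*(634 + 1168) = (90 - 1117)*1802 = -1027*1802 = -1850654)
-3*((2834 + U) - 977) = -3*((2834 - 1850654) - 977) = -3*(-1847820 - 977) = -3*(-1848797) = -1*(-5546391) = 5546391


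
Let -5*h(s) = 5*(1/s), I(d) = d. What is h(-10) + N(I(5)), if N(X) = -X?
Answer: -49/10 ≈ -4.9000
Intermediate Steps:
h(s) = -1/s
h(-10) + N(I(5)) = -1/(-10) - 1*5 = -1*(-1/10) - 5 = 1/10 - 5 = -49/10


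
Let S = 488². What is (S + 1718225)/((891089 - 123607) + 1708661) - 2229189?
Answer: -1839929593886/825381 ≈ -2.2292e+6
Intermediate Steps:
S = 238144
(S + 1718225)/((891089 - 123607) + 1708661) - 2229189 = (238144 + 1718225)/((891089 - 123607) + 1708661) - 2229189 = 1956369/(767482 + 1708661) - 2229189 = 1956369/2476143 - 2229189 = 1956369*(1/2476143) - 2229189 = 652123/825381 - 2229189 = -1839929593886/825381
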